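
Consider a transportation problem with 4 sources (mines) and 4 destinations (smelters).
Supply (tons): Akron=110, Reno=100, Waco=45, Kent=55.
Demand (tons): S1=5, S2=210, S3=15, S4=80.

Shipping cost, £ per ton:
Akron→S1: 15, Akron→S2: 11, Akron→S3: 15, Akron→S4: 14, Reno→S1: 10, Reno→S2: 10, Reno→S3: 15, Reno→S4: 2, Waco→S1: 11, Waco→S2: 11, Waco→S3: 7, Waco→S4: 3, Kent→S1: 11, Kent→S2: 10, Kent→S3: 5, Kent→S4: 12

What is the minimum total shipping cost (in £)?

A cheapest plan:
  Akron->S2: 110 × £11 = £1210
  Reno->S2: 20 × £10 = £200
  Reno->S4: 80 × £2 = £160
  Waco->S1: 5 × £11 = £55
  Waco->S2: 40 × £11 = £440
  Kent->S2: 40 × £10 = £400
  Kent->S3: 15 × £5 = £75
Total = 1210 + 200 + 160 + 55 + 440 + 400 + 75 = £2540.
(Supply check: Akron ships 110; Reno ships 100; Waco ships 45; Kent ships 55.)

2540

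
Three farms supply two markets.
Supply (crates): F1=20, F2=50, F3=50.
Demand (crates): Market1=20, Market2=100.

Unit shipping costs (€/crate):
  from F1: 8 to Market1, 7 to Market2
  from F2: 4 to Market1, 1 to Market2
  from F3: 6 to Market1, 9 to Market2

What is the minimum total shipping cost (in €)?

A cheapest plan:
  F1 to Market2: 20 crates
  F2 to Market2: 50 crates
  F3 to Market1: 20 crates
  F3 to Market2: 30 crates
Total cost = €580.
(Supply check: F1 ships 20; F2 ships 50; F3 ships 50.)

580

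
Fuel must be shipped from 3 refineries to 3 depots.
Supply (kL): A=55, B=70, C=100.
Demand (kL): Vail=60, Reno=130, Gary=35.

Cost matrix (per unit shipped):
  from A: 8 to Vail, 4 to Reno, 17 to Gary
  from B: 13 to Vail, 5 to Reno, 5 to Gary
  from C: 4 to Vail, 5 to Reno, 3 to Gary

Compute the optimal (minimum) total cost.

940

Optimal allocation:
  A→Reno: 55 × 4 = 220
  B→Reno: 70 × 5 = 350
  C→Vail: 60 × 4 = 240
  C→Reno: 5 × 5 = 25
  C→Gary: 35 × 3 = 105
Total = 220 + 350 + 240 + 25 + 105 = 940.
(Supply check: A ships 55; B ships 70; C ships 100.)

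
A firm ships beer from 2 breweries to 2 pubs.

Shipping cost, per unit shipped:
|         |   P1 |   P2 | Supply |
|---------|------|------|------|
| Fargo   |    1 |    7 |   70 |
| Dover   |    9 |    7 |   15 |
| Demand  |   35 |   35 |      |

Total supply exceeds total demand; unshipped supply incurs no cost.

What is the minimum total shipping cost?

Optimal allocation:
  Fargo->P1: 35 kegs
  Fargo->P2: 35 kegs
Total cost = 280.
(Supply check: Fargo ships 70; Dover ships 0.)

280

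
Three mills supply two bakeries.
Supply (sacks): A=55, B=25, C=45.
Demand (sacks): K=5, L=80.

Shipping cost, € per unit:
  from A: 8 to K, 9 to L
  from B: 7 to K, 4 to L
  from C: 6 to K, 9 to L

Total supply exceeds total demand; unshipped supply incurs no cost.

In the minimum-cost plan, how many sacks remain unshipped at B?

0

Minimum-cost shipments:
  A–L: 55 sacks
  B–L: 25 sacks
  C–K: 5 sacks
Total cost = €625.
B ships 25 of its 25, leaving 0.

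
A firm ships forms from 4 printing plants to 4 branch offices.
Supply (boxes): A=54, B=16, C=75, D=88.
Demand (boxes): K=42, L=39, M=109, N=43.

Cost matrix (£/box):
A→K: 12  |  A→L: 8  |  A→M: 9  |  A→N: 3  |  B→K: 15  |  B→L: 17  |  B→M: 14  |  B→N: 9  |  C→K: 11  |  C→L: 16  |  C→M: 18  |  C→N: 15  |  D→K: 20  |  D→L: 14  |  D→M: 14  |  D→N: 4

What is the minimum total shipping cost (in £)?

A cheapest plan:
  A→L: 6 × £8 = £48
  A→M: 48 × £9 = £432
  B→M: 16 × £14 = £224
  C→K: 42 × £11 = £462
  C→L: 33 × £16 = £528
  D→M: 45 × £14 = £630
  D→N: 43 × £4 = £172
Total = 48 + 432 + 224 + 462 + 528 + 630 + 172 = £2496.
(Supply check: A ships 54; B ships 16; C ships 75; D ships 88.)

2496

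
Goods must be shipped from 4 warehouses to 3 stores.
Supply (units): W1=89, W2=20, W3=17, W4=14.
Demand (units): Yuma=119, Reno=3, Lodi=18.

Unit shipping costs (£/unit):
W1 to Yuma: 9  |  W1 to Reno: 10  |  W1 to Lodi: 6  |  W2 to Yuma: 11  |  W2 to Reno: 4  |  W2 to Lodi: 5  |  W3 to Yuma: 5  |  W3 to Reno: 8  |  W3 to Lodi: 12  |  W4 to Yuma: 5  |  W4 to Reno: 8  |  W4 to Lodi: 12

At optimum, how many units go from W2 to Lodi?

17

Optimal shipments:
  W1 to Yuma: 88 × £9 = £792
  W1 to Lodi: 1 × £6 = £6
  W2 to Reno: 3 × £4 = £12
  W2 to Lodi: 17 × £5 = £85
  W3 to Yuma: 17 × £5 = £85
  W4 to Yuma: 14 × £5 = £70
Total cost = £1050.
So W2→Lodi carries 17 units.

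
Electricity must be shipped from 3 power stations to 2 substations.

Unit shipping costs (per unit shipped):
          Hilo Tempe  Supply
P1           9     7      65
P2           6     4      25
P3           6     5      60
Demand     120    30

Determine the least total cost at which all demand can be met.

1035

A cheapest plan:
  P1->Hilo: 35 × 9 = 315
  P1->Tempe: 30 × 7 = 210
  P2->Hilo: 25 × 6 = 150
  P3->Hilo: 60 × 6 = 360
Total = 315 + 210 + 150 + 360 = 1035.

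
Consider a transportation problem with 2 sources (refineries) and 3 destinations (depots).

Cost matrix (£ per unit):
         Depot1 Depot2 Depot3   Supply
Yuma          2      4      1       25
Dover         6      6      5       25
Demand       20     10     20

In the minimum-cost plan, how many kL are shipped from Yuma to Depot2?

Optimal shipments:
  Yuma to Depot1: 20 × £2 = £40
  Yuma to Depot3: 5 × £1 = £5
  Dover to Depot2: 10 × £6 = £60
  Dover to Depot3: 15 × £5 = £75
Total cost = £180.
The route Yuma→Depot2 is not used.

0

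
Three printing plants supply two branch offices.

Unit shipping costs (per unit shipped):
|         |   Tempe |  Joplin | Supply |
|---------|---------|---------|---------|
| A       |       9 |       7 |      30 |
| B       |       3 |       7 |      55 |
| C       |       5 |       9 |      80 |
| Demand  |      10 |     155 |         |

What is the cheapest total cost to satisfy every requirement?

Optimal allocation:
  A→Joplin: 30 × 7 = 210
  B→Tempe: 10 × 3 = 30
  B→Joplin: 45 × 7 = 315
  C→Joplin: 80 × 9 = 720
Total = 210 + 30 + 315 + 720 = 1275.

1275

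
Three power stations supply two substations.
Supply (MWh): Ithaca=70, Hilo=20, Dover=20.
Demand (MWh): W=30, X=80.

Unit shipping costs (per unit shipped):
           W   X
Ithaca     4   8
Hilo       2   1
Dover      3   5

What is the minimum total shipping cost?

560

A cheapest plan:
  Ithaca->W: 30 × 4 = 120
  Ithaca->X: 40 × 8 = 320
  Hilo->X: 20 × 1 = 20
  Dover->X: 20 × 5 = 100
Total = 120 + 320 + 20 + 100 = 560.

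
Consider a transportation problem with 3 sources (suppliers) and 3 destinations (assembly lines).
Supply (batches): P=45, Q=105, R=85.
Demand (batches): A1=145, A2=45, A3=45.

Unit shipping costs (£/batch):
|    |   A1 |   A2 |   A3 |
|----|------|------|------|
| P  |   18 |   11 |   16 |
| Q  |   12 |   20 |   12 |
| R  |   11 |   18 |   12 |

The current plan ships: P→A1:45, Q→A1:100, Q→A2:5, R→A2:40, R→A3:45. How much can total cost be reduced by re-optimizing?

680

Current plan cost = 45·18 + 100·12 + 5·20 + 40·18 + 45·12 = £3370.
Optimal plan:
  P→A2: 45 × £11 = £495
  Q→A1: 60 × £12 = £720
  Q→A3: 45 × £12 = £540
  R→A1: 85 × £11 = £935
Optimal cost = £2690.
Saving = 3370 − 2690 = £680.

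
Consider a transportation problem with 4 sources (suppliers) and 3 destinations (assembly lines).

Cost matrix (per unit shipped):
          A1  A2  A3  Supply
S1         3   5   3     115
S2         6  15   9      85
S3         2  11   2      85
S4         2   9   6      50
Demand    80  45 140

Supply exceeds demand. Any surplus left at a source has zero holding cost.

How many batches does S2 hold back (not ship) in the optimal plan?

Minimum-cost shipments:
  S1 to A1: 15 batches
  S1 to A2: 45 batches
  S1 to A3: 55 batches
  S2 to A1: 15 batches
  S3 to A3: 85 batches
  S4 to A1: 50 batches
Total cost = 795.
S2 ships 15 of its 85, leaving 70.

70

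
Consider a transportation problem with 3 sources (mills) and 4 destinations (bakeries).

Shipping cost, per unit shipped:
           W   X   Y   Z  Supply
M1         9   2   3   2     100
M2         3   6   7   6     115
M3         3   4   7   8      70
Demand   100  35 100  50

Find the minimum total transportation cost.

Optimal allocation:
  M1→Y: 50 sacks
  M1→Z: 50 sacks
  M2→W: 65 sacks
  M2→Y: 50 sacks
  M3→W: 35 sacks
  M3→X: 35 sacks
Total cost = 1040.
(Supply check: M1 ships 100; M2 ships 115; M3 ships 70.)

1040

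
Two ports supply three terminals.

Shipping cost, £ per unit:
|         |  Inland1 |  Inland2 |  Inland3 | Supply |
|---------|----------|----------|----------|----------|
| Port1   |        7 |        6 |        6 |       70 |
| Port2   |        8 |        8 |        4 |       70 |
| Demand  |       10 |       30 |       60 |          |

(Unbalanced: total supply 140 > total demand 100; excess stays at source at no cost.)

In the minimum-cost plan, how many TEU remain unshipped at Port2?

An optimal plan:
  Port1->Inland1: 10 TEU
  Port1->Inland2: 30 TEU
  Port2->Inland3: 60 TEU
Total cost = £490.
Port2 ships 60 of its 70, leaving 10.

10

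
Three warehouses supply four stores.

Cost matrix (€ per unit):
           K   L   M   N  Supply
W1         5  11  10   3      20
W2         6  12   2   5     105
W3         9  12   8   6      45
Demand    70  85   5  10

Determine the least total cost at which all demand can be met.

1470

One minimum-cost allocation:
  W1→L: 10 × €11 = €110
  W1→N: 10 × €3 = €30
  W2→K: 70 × €6 = €420
  W2→L: 30 × €12 = €360
  W2→M: 5 × €2 = €10
  W3→L: 45 × €12 = €540
Total = 110 + 30 + 420 + 360 + 10 + 540 = €1470.
(Supply check: W1 ships 20; W2 ships 105; W3 ships 45.)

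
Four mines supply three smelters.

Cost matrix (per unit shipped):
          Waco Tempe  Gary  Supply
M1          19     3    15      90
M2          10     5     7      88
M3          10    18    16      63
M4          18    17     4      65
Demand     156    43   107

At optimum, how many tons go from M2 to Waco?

The minimum-cost plan:
  M1–Waco: 5 × 19 = 95
  M1–Tempe: 43 × 3 = 129
  M1–Gary: 42 × 15 = 630
  M2–Waco: 88 × 10 = 880
  M3–Waco: 63 × 10 = 630
  M4–Gary: 65 × 4 = 260
Total cost = 2624.
So M2→Waco carries 88 tons.

88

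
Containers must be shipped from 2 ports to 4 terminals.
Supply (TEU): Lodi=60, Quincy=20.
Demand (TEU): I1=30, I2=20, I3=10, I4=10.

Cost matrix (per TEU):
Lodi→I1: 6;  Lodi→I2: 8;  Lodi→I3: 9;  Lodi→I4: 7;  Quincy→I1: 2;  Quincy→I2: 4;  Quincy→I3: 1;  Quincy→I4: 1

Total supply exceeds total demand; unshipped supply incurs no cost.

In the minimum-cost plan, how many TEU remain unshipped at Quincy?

0

Minimum-cost shipments:
  Lodi–I1: 30 × 6 = 180
  Lodi–I2: 20 × 8 = 160
  Quincy–I3: 10 × 1 = 10
  Quincy–I4: 10 × 1 = 10
Total cost = 360.
Quincy ships 20 of its 20, leaving 0.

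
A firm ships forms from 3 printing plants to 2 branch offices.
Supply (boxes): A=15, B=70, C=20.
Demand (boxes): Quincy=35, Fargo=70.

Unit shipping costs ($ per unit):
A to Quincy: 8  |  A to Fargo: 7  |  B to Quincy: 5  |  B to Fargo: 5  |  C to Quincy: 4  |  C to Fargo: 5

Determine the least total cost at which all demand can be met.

A cheapest plan:
  A->Fargo: 15 × $7 = $105
  B->Quincy: 15 × $5 = $75
  B->Fargo: 55 × $5 = $275
  C->Quincy: 20 × $4 = $80
Total = 105 + 75 + 275 + 80 = $535.

535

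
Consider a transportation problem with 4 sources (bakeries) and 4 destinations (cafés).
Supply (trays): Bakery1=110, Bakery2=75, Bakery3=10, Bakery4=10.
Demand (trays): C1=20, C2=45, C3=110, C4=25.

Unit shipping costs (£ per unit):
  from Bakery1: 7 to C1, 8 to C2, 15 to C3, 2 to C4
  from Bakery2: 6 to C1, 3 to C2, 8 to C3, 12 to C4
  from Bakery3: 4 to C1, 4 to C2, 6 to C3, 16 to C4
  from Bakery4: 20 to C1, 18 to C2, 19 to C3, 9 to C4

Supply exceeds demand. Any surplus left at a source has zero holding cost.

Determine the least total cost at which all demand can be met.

A cheapest plan:
  Bakery1->C1: 20 × £7 = £140
  Bakery1->C2: 45 × £8 = £360
  Bakery1->C3: 20 × £15 = £300
  Bakery1->C4: 25 × £2 = £50
  Bakery2->C3: 75 × £8 = £600
  Bakery3->C3: 10 × £6 = £60
  Bakery4->C3: 5 × £19 = £95
Total = 140 + 360 + 300 + 50 + 600 + 60 + 95 = £1605.

1605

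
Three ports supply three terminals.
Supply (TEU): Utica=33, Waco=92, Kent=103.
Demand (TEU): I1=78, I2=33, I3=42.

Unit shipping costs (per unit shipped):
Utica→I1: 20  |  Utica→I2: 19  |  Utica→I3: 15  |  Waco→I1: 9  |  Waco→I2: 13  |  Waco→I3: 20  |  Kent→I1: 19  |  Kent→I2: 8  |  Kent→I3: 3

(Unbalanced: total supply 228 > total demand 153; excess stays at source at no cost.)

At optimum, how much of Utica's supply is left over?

33

An optimal plan:
  Waco to I1: 78 × 9 = 702
  Kent to I2: 33 × 8 = 264
  Kent to I3: 42 × 3 = 126
Total cost = 1092.
Utica ships 0 of its 33, leaving 33.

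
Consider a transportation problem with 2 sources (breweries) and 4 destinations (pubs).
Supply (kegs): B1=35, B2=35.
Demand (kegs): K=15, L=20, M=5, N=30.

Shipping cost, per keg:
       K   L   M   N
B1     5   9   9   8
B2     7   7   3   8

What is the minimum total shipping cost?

One minimum-cost allocation:
  B1 to K: 15 × 5 = 75
  B1 to N: 20 × 8 = 160
  B2 to L: 20 × 7 = 140
  B2 to M: 5 × 3 = 15
  B2 to N: 10 × 8 = 80
Total = 75 + 160 + 140 + 15 + 80 = 470.

470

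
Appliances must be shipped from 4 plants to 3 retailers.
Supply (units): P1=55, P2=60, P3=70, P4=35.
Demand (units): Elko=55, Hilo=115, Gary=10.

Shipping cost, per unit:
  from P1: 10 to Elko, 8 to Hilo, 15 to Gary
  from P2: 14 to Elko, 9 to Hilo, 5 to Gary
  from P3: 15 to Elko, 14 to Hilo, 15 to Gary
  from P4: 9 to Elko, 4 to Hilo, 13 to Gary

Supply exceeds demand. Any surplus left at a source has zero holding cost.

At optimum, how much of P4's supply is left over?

Minimum-cost shipments:
  P1->Elko: 25 × 10 = 250
  P1->Hilo: 30 × 8 = 240
  P2->Hilo: 50 × 9 = 450
  P2->Gary: 10 × 5 = 50
  P3->Elko: 30 × 15 = 450
  P4->Hilo: 35 × 4 = 140
Total cost = 1580.
P4 ships 35 of its 35, leaving 0.

0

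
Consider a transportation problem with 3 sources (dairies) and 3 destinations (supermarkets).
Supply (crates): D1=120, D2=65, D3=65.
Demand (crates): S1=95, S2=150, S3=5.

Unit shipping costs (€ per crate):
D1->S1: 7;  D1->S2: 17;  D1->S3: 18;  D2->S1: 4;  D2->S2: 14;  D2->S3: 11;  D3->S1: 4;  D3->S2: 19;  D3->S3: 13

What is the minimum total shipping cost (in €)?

2895

An optimal shipping plan:
  D1 to S2: 120 × €17 = €2040
  D2 to S1: 30 × €4 = €120
  D2 to S2: 30 × €14 = €420
  D2 to S3: 5 × €11 = €55
  D3 to S1: 65 × €4 = €260
Total = 2040 + 120 + 420 + 55 + 260 = €2895.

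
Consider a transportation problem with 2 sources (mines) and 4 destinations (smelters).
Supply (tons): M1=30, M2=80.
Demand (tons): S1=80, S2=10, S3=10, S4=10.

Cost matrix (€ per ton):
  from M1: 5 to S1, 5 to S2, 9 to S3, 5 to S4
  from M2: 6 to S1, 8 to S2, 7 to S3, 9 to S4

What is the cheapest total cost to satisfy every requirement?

640

An optimal shipping plan:
  M1->S1: 10 tons
  M1->S2: 10 tons
  M1->S4: 10 tons
  M2->S1: 70 tons
  M2->S3: 10 tons
Total cost = €640.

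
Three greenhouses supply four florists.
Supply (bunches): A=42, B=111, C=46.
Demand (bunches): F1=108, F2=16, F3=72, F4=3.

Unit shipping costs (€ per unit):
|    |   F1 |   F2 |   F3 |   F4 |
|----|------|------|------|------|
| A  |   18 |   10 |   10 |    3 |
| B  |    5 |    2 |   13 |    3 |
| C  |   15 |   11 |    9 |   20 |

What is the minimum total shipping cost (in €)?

1359

A cheapest plan:
  A–F2: 13 × €10 = €130
  A–F3: 26 × €10 = €260
  A–F4: 3 × €3 = €9
  B–F1: 108 × €5 = €540
  B–F2: 3 × €2 = €6
  C–F3: 46 × €9 = €414
Total = 130 + 260 + 9 + 540 + 6 + 414 = €1359.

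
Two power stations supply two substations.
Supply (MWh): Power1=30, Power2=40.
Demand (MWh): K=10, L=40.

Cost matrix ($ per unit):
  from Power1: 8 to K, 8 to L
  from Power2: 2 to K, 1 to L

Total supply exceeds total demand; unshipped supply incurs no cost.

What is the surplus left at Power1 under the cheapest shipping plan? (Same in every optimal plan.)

20

An optimal plan:
  Power1–K: 10 × $8 = $80
  Power2–L: 40 × $1 = $40
Total cost = $120.
Power1 ships 10 of its 30, leaving 20.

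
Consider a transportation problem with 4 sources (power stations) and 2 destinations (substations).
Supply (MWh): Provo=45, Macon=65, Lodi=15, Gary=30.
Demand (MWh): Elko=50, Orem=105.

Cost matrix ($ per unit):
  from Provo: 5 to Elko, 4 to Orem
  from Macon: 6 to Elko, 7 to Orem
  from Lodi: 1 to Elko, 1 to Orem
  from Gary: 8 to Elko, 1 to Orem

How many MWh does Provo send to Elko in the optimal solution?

Solving gives:
  Provo–Orem: 45 × $4 = $180
  Macon–Elko: 50 × $6 = $300
  Macon–Orem: 15 × $7 = $105
  Lodi–Orem: 15 × $1 = $15
  Gary–Orem: 30 × $1 = $30
Total cost = $630.
The route Provo→Elko is not used.

0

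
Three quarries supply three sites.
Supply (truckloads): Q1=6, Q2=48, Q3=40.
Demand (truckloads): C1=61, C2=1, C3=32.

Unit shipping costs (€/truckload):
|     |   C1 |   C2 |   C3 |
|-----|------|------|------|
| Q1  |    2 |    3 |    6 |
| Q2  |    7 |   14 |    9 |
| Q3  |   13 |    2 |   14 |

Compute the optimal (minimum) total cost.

An optimal shipping plan:
  Q1 to C1: 6 × €2 = €12
  Q2 to C1: 48 × €7 = €336
  Q3 to C1: 7 × €13 = €91
  Q3 to C2: 1 × €2 = €2
  Q3 to C3: 32 × €14 = €448
Total = 12 + 336 + 91 + 2 + 448 = €889.

889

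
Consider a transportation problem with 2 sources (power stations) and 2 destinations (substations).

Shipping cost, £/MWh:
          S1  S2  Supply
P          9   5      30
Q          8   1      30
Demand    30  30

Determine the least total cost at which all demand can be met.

300

A cheapest plan:
  P–S1: 30 × £9 = £270
  Q–S2: 30 × £1 = £30
Total = 270 + 30 = £300.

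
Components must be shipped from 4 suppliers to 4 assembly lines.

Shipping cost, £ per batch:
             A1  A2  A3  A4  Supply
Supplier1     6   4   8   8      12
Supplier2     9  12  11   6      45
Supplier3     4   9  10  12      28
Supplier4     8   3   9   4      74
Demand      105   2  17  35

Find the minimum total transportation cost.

1048

Optimal allocation:
  Supplier1–A1: 12 × £6 = £72
  Supplier2–A1: 45 × £9 = £405
  Supplier3–A1: 28 × £4 = £112
  Supplier4–A1: 20 × £8 = £160
  Supplier4–A2: 2 × £3 = £6
  Supplier4–A3: 17 × £9 = £153
  Supplier4–A4: 35 × £4 = £140
Total = 72 + 405 + 112 + 160 + 6 + 153 + 140 = £1048.
(Supply check: Supplier1 ships 12; Supplier2 ships 45; Supplier3 ships 28; Supplier4 ships 74.)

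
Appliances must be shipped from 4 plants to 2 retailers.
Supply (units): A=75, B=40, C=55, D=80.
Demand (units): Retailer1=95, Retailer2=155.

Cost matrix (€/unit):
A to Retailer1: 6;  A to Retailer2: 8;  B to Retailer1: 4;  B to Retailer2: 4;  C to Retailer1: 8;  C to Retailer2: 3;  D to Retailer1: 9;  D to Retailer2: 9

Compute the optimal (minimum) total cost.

1495

One minimum-cost allocation:
  A->Retailer1: 75 × €6 = €450
  B->Retailer1: 20 × €4 = €80
  B->Retailer2: 20 × €4 = €80
  C->Retailer2: 55 × €3 = €165
  D->Retailer2: 80 × €9 = €720
Total = 450 + 80 + 80 + 165 + 720 = €1495.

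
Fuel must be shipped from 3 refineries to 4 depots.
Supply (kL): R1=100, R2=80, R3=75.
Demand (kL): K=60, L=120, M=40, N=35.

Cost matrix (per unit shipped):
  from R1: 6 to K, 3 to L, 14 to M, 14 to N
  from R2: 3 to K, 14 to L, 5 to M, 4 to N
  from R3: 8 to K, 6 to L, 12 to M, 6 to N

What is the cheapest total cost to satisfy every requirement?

1110

An optimal shipping plan:
  R1->L: 100 × 3 = 300
  R2->K: 40 × 3 = 120
  R2->M: 40 × 5 = 200
  R3->K: 20 × 8 = 160
  R3->L: 20 × 6 = 120
  R3->N: 35 × 6 = 210
Total = 300 + 120 + 200 + 160 + 120 + 210 = 1110.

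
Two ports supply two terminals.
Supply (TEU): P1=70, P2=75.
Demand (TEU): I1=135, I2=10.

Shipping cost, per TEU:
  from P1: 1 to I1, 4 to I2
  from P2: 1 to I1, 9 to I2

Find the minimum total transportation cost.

175

A cheapest plan:
  P1 to I1: 60 × 1 = 60
  P1 to I2: 10 × 4 = 40
  P2 to I1: 75 × 1 = 75
Total = 60 + 40 + 75 = 175.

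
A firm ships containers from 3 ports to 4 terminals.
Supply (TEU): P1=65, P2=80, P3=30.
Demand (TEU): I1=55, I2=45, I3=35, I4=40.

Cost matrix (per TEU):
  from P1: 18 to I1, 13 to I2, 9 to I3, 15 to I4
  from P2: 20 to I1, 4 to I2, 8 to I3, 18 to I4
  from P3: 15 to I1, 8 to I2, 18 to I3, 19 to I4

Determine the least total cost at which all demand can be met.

1960

One minimum-cost allocation:
  P1→I1: 25 TEU
  P1→I4: 40 TEU
  P2→I2: 45 TEU
  P2→I3: 35 TEU
  P3→I1: 30 TEU
Total cost = 1960.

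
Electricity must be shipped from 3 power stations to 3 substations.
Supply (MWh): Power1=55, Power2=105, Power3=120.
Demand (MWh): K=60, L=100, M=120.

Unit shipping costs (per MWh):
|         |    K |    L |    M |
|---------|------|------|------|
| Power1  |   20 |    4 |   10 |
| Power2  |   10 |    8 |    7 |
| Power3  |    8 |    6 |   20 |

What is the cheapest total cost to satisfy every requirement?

Optimal allocation:
  Power1→L: 40 MWh
  Power1→M: 15 MWh
  Power2→M: 105 MWh
  Power3→K: 60 MWh
  Power3→L: 60 MWh
Total cost = 1885.

1885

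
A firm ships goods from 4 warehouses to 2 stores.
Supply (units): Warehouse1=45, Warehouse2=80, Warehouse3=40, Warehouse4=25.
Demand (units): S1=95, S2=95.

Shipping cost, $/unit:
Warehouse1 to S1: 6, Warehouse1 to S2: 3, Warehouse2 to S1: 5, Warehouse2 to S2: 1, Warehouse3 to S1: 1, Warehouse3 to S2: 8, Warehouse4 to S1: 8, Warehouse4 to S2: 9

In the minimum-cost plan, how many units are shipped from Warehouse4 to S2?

Optimal shipments:
  Warehouse1–S1: 30 × $6 = $180
  Warehouse1–S2: 15 × $3 = $45
  Warehouse2–S2: 80 × $1 = $80
  Warehouse3–S1: 40 × $1 = $40
  Warehouse4–S1: 25 × $8 = $200
Total cost = $545.
The route Warehouse4→S2 is not used.

0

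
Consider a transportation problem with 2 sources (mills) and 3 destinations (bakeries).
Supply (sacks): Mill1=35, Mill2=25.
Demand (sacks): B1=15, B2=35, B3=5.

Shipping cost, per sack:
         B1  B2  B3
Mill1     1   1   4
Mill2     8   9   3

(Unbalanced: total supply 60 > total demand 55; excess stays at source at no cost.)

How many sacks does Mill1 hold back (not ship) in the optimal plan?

An optimal plan:
  Mill1–B2: 35 × 1 = 35
  Mill2–B1: 15 × 8 = 120
  Mill2–B3: 5 × 3 = 15
Total cost = 170.
Mill1 ships 35 of its 35, leaving 0.

0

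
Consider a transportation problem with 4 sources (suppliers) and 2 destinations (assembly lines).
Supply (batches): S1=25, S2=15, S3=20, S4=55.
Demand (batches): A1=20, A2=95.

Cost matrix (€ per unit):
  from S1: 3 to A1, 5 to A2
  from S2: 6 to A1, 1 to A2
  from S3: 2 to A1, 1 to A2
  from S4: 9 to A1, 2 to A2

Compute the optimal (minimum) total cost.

One minimum-cost allocation:
  S1 to A1: 20 batches
  S1 to A2: 5 batches
  S2 to A2: 15 batches
  S3 to A2: 20 batches
  S4 to A2: 55 batches
Total cost = €230.
(Supply check: S1 ships 25; S2 ships 15; S3 ships 20; S4 ships 55.)

230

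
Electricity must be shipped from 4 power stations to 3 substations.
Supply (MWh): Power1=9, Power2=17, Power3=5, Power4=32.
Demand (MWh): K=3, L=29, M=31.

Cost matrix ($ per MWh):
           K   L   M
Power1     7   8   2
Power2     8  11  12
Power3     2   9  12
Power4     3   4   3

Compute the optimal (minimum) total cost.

335

A cheapest plan:
  Power1 to M: 9 × $2 = $18
  Power2 to L: 17 × $11 = $187
  Power3 to K: 3 × $2 = $6
  Power3 to L: 2 × $9 = $18
  Power4 to L: 10 × $4 = $40
  Power4 to M: 22 × $3 = $66
Total = 18 + 187 + 6 + 18 + 40 + 66 = $335.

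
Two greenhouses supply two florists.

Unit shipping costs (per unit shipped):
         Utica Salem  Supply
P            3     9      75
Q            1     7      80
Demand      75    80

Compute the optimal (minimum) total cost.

785

Optimal allocation:
  P->Salem: 75 × 9 = 675
  Q->Utica: 75 × 1 = 75
  Q->Salem: 5 × 7 = 35
Total = 675 + 75 + 35 = 785.
(Supply check: P ships 75; Q ships 80.)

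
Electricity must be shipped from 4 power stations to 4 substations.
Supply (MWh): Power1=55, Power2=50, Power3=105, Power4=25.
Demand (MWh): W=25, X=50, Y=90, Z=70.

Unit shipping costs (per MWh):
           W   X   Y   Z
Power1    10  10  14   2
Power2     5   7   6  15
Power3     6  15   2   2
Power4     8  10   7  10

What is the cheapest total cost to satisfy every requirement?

870

One minimum-cost allocation:
  Power1 to Z: 55 × 2 = 110
  Power2 to W: 25 × 5 = 125
  Power2 to X: 25 × 7 = 175
  Power3 to Y: 90 × 2 = 180
  Power3 to Z: 15 × 2 = 30
  Power4 to X: 25 × 10 = 250
Total = 110 + 125 + 175 + 180 + 30 + 250 = 870.
(Supply check: Power1 ships 55; Power2 ships 50; Power3 ships 105; Power4 ships 25.)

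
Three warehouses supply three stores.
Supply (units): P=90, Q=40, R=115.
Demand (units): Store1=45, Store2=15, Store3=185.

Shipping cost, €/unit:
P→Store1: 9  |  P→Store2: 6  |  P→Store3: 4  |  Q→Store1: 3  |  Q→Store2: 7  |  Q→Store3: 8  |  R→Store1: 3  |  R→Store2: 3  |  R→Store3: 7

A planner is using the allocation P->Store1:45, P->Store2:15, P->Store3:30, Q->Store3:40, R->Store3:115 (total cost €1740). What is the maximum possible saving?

Current plan cost = 45·9 + 15·6 + 30·4 + 40·8 + 115·7 = €1740.
Optimal plan:
  P–Store3: 90 × €4 = €360
  Q–Store1: 40 × €3 = €120
  R–Store1: 5 × €3 = €15
  R–Store2: 15 × €3 = €45
  R–Store3: 95 × €7 = €665
Optimal cost = €1205.
Saving = 1740 − 1205 = €535.

535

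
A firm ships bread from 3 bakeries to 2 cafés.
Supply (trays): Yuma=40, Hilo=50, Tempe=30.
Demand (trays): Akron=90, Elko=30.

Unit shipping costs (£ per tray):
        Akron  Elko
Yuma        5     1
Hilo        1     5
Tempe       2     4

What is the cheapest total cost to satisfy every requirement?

190

A cheapest plan:
  Yuma–Akron: 10 × £5 = £50
  Yuma–Elko: 30 × £1 = £30
  Hilo–Akron: 50 × £1 = £50
  Tempe–Akron: 30 × £2 = £60
Total = 50 + 30 + 50 + 60 = £190.
(Supply check: Yuma ships 40; Hilo ships 50; Tempe ships 30.)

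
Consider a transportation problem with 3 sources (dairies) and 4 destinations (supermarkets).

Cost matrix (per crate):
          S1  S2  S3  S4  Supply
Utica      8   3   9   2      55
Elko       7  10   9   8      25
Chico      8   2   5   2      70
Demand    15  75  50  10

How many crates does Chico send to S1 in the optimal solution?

0

Solving gives:
  Utica→S2: 45 crates
  Utica→S4: 10 crates
  Elko→S1: 15 crates
  Elko→S3: 10 crates
  Chico→S2: 30 crates
  Chico→S3: 40 crates
Total cost = 610.
The route Chico→S1 is not used.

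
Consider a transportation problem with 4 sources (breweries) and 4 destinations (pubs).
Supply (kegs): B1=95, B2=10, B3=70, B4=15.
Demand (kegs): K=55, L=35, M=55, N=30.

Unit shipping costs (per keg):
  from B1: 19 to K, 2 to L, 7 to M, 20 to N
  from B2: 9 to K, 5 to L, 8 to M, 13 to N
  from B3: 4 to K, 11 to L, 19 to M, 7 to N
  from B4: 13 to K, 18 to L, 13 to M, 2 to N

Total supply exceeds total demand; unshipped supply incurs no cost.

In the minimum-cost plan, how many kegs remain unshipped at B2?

Minimum-cost shipments:
  B1 to L: 35 × 2 = 70
  B1 to M: 55 × 7 = 385
  B3 to K: 55 × 4 = 220
  B3 to N: 15 × 7 = 105
  B4 to N: 15 × 2 = 30
Total cost = 810.
B2 ships 0 of its 10, leaving 10.

10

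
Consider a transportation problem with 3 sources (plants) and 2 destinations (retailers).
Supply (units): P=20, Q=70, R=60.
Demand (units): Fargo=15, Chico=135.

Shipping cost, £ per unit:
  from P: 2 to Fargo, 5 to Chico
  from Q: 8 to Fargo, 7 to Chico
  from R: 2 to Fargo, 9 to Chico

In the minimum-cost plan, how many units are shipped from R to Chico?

45

The minimum-cost plan:
  P to Chico: 20 units
  Q to Chico: 70 units
  R to Fargo: 15 units
  R to Chico: 45 units
Total cost = £1025.
So R→Chico carries 45 units.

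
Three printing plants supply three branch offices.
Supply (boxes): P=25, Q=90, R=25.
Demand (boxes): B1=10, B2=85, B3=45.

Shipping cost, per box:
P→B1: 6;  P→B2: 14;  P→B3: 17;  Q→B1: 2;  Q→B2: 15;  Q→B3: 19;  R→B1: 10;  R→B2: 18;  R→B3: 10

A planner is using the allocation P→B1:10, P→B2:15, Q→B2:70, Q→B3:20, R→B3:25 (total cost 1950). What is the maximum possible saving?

70

Current plan cost = 10·6 + 15·14 + 70·15 + 20·19 + 25·10 = 1950.
Optimal plan:
  P→B2: 5 × 14 = 70
  P→B3: 20 × 17 = 340
  Q→B1: 10 × 2 = 20
  Q→B2: 80 × 15 = 1200
  R→B3: 25 × 10 = 250
Optimal cost = 1880.
Saving = 1950 − 1880 = 70.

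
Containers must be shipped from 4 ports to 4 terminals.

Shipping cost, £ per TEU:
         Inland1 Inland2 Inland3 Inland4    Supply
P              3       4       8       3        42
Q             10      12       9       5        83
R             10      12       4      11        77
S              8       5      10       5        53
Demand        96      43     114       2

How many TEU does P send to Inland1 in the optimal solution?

42

The minimum-cost plan:
  P→Inland1: 42 × £3 = £126
  Q→Inland1: 44 × £10 = £440
  Q→Inland3: 37 × £9 = £333
  Q→Inland4: 2 × £5 = £10
  R→Inland3: 77 × £4 = £308
  S→Inland1: 10 × £8 = £80
  S→Inland2: 43 × £5 = £215
Total cost = £1512.
So P→Inland1 carries 42 TEU.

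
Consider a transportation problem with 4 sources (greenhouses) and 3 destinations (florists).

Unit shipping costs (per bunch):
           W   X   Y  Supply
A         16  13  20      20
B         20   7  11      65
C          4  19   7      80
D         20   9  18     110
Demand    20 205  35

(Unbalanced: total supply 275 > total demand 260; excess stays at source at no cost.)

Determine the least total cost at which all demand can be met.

2220

One minimum-cost allocation:
  A->X: 20 × 13 = 260
  B->X: 65 × 7 = 455
  C->W: 20 × 4 = 80
  C->X: 10 × 19 = 190
  C->Y: 35 × 7 = 245
  D->X: 110 × 9 = 990
Total = 260 + 455 + 80 + 190 + 245 + 990 = 2220.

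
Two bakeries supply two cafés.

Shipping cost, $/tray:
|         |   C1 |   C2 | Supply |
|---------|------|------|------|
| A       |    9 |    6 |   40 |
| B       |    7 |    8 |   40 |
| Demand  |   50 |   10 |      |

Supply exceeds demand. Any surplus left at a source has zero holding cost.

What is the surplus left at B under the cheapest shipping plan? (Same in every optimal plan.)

0

An optimal plan:
  A->C1: 10 × $9 = $90
  A->C2: 10 × $6 = $60
  B->C1: 40 × $7 = $280
Total cost = $430.
B ships 40 of its 40, leaving 0.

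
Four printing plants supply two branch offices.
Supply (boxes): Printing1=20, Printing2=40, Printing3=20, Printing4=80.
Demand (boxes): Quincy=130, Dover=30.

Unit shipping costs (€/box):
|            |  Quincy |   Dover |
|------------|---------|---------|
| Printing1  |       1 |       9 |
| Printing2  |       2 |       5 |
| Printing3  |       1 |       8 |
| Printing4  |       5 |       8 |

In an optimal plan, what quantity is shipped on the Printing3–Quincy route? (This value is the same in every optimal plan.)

20

Optimal shipments:
  Printing1→Quincy: 20 × €1 = €20
  Printing2→Quincy: 40 × €2 = €80
  Printing3→Quincy: 20 × €1 = €20
  Printing4→Quincy: 50 × €5 = €250
  Printing4→Dover: 30 × €8 = €240
Total cost = €610.
So Printing3→Quincy carries 20 boxes.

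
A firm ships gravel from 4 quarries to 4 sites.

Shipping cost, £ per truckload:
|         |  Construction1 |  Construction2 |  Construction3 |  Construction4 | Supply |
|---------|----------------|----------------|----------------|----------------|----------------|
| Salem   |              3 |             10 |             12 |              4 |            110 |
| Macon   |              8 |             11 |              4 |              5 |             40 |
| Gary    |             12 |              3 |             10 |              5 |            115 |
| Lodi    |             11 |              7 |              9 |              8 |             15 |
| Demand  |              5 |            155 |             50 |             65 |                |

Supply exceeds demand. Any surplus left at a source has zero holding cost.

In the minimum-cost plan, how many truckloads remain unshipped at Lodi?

Minimum-cost shipments:
  Salem->Construction1: 5 × £3 = £15
  Salem->Construction2: 35 × £10 = £350
  Salem->Construction4: 65 × £4 = £260
  Macon->Construction3: 40 × £4 = £160
  Gary->Construction2: 115 × £3 = £345
  Lodi->Construction2: 5 × £7 = £35
  Lodi->Construction3: 10 × £9 = £90
Total cost = £1255.
Lodi ships 15 of its 15, leaving 0.

0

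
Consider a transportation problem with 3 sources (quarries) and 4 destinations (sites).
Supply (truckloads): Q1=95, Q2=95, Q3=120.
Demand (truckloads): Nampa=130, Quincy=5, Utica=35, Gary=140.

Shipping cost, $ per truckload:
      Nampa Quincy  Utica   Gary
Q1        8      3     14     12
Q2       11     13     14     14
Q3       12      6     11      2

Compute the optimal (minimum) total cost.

2185

A cheapest plan:
  Q1->Nampa: 90 truckloads
  Q1->Quincy: 5 truckloads
  Q2->Nampa: 40 truckloads
  Q2->Utica: 35 truckloads
  Q2->Gary: 20 truckloads
  Q3->Gary: 120 truckloads
Total cost = $2185.
(Supply check: Q1 ships 95; Q2 ships 95; Q3 ships 120.)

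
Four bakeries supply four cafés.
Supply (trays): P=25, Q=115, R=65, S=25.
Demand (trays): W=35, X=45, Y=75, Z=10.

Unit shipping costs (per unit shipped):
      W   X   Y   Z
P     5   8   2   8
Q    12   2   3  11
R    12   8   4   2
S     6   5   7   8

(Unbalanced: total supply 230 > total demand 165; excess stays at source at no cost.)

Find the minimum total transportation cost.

Optimal allocation:
  P–W: 10 × 5 = 50
  P–Y: 15 × 2 = 30
  Q–X: 45 × 2 = 90
  Q–Y: 60 × 3 = 180
  R–Z: 10 × 2 = 20
  S–W: 25 × 6 = 150
Total = 50 + 30 + 90 + 180 + 20 + 150 = 520.
(Supply check: P ships 25; Q ships 105; R ships 10; S ships 25.)

520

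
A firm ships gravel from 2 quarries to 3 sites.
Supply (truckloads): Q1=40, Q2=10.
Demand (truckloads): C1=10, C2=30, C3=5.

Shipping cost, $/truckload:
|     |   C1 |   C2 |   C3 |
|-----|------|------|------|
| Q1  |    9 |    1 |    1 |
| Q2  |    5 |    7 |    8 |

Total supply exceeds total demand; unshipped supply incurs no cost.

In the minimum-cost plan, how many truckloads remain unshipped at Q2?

An optimal plan:
  Q1->C2: 30 truckloads
  Q1->C3: 5 truckloads
  Q2->C1: 10 truckloads
Total cost = $85.
Q2 ships 10 of its 10, leaving 0.

0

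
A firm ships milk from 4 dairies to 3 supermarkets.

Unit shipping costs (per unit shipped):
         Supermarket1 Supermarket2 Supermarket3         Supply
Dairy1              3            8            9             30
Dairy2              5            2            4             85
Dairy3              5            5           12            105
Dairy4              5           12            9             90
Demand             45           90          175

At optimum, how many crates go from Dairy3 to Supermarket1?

15

Optimal shipments:
  Dairy1 to Supermarket1: 30 × 3 = 90
  Dairy2 to Supermarket3: 85 × 4 = 340
  Dairy3 to Supermarket1: 15 × 5 = 75
  Dairy3 to Supermarket2: 90 × 5 = 450
  Dairy4 to Supermarket3: 90 × 9 = 810
Total cost = 1765.
So Dairy3→Supermarket1 carries 15 crates.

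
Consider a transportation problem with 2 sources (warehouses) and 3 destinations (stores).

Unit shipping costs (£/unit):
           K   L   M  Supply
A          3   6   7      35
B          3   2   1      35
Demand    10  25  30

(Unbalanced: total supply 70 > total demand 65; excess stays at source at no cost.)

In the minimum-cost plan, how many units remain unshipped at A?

5

Minimum-cost shipments:
  A–K: 10 units
  A–L: 20 units
  B–L: 5 units
  B–M: 30 units
Total cost = £190.
A ships 30 of its 35, leaving 5.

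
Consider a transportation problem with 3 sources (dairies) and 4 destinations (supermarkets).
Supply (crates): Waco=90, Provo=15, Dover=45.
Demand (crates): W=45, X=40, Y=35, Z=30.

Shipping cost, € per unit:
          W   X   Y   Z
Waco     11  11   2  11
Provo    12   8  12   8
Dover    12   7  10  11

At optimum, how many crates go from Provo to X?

0

The minimum-cost plan:
  Waco→W: 45 crates
  Waco→Y: 35 crates
  Waco→Z: 10 crates
  Provo→Z: 15 crates
  Dover→X: 40 crates
  Dover→Z: 5 crates
Total cost = €1130.
The route Provo→X is not used.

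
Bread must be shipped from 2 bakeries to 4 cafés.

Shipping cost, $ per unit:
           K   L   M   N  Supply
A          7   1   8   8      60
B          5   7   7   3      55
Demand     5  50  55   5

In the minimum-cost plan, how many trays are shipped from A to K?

0

Optimal shipments:
  A to L: 50 × $1 = $50
  A to M: 10 × $8 = $80
  B to K: 5 × $5 = $25
  B to M: 45 × $7 = $315
  B to N: 5 × $3 = $15
Total cost = $485.
The route A→K is not used.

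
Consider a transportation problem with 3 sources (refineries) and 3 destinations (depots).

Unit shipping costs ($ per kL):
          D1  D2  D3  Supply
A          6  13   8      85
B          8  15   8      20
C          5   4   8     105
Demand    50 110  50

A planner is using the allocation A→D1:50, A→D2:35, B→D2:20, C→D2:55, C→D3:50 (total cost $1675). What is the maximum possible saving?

490

Current plan cost = 50·6 + 35·13 + 20·15 + 55·4 + 50·8 = $1675.
Optimal plan:
  A→D1: 50 × $6 = $300
  A→D2: 5 × $13 = $65
  A→D3: 30 × $8 = $240
  B→D3: 20 × $8 = $160
  C→D2: 105 × $4 = $420
Optimal cost = $1185.
Saving = 1675 − 1185 = $490.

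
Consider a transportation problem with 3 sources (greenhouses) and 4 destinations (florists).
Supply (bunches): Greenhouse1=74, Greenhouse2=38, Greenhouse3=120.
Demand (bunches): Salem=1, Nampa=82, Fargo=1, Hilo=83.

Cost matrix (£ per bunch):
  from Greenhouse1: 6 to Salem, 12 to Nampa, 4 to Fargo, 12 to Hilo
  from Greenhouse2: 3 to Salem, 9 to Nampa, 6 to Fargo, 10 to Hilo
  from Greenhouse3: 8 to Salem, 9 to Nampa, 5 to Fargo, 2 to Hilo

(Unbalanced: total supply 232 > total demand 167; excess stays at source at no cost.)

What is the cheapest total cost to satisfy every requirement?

A cheapest plan:
  Greenhouse1->Salem: 1 × £6 = £6
  Greenhouse1->Nampa: 7 × £12 = £84
  Greenhouse1->Fargo: 1 × £4 = £4
  Greenhouse2->Nampa: 38 × £9 = £342
  Greenhouse3->Nampa: 37 × £9 = £333
  Greenhouse3->Hilo: 83 × £2 = £166
Total = 6 + 84 + 4 + 342 + 333 + 166 = £935.
(Supply check: Greenhouse1 ships 9; Greenhouse2 ships 38; Greenhouse3 ships 120.)

935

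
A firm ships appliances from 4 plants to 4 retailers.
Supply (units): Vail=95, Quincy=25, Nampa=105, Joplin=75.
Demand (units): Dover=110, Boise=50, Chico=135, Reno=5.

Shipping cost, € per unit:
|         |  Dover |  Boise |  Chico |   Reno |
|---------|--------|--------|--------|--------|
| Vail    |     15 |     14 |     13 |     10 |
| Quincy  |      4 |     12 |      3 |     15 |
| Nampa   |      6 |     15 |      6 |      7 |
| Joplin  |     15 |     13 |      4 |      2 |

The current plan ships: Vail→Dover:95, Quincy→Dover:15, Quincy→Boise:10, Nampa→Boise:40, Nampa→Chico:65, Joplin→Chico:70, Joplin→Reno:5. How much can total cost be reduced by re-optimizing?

Current plan cost = 95·15 + 15·4 + 10·12 + 40·15 + 65·6 + 70·4 + 5·2 = €2885.
Optimal plan:
  Vail->Boise: 50 × €14 = €700
  Vail->Chico: 40 × €13 = €520
  Vail->Reno: 5 × €10 = €50
  Quincy->Dover: 5 × €4 = €20
  Quincy->Chico: 20 × €3 = €60
  Nampa->Dover: 105 × €6 = €630
  Joplin->Chico: 75 × €4 = €300
Optimal cost = €2280.
Saving = 2885 − 2280 = €605.

605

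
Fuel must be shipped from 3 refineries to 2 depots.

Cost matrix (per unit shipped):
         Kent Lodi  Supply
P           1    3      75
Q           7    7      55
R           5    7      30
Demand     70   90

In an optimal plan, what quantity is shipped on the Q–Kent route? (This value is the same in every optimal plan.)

Solving gives:
  P→Kent: 70 kL
  P→Lodi: 5 kL
  Q→Lodi: 55 kL
  R→Lodi: 30 kL
Total cost = 680.
The route Q→Kent is not used.

0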